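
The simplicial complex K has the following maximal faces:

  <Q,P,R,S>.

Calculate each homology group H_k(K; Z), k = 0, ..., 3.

H_0 ≅ Z,  H_1 = 0,  H_2 = 0,  H_3 = 0.

We work with the vertex ordering P < Q < R < S. The simplices of K, each written with vertices in increasing order, are:

  0-simplices (4): P, Q, R, S
  1-simplices (6): PQ, PR, PS, QR, QS, RS
  2-simplices (4): PQR, PQS, PRS, QRS
  3-simplices (1): PQRS

Hence C_0 ≅ Z^4, C_1 ≅ Z^6, C_2 ≅ Z^4, C_3 ≅ Z^1.

The boundary map ∂_1: C_1 → C_0 maps an edge to its endpoints' difference, ∂[p,q] = q − p.
As a 4×6 matrix over Z this has rank 3, with invariant factors (1,1,1).

∂_2: C_2 → C_1 acts by ∂[p,q,r] = [q,r] − [p,r] + [p,q]. For instance
  ∂PRS = RS − PS + PR,
  ∂PQS = QS − PS + PQ.
As a 6×4 matrix over Z this has rank 3, with invariant factors (1,1,1).

The boundary map ∂_3: C_3 → C_2 sends each 3-simplex σ to the alternating sum Σ_i (−1)^i (σ with its i-th vertex removed). For instance
  ∂PQRS = QRS − PRS + PQS − PQR.
As a 4×1 matrix over Z this has rank 1, with invariant factors (1).

Now H_k = ker ∂_k / im ∂_{k+1}, so:

  H_0: rank C_0 − rank ∂_1 = 4 − 3 = 1, and the invariant factors of ∂_1 are all 1, so H_0 = Z.
  H_1: rank ker ∂_1 − rank ∂_2 = (6 − 3) − 3 = 0, and the invariant factors of ∂_2 are all 1, so H_1 = 0.
  H_2: rank ker ∂_2 − rank ∂_3 = (4 − 3) − 1 = 0, and the invariant factors of ∂_3 are all 1, so H_2 = 0.
  H_3: rank ker ∂_3 − rank ∂_4 = (1 − 1) − 0 = 0, and there is no ∂_4, so H_3 = 0.

As a check, the Euler characteristic is 4 − 6 + 4 − 1 = 1, which agrees with 1 − 0 + 0 − 0 = 1.
(K is a triangulation of the 3-simplex.)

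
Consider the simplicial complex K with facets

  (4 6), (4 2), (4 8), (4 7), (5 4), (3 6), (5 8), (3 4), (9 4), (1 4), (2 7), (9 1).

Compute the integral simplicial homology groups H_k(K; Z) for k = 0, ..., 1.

H_0 ≅ Z,  H_1 ≅ Z^4.

Fix the vertex order 1 < 2 < 3 < 4 < 5 < 6 < 7 < 8 < 9 and write every simplex with vertices in increasing order. Then dim K = 1 and the simplices of K are:

  0-simplices (9): [1], [2], [3], [4], [5], [6], [7], [8], [9]
  1-simplices (12): [1,4], [1,9], [2,4], [2,7], [3,4], [3,6], [4,5], [4,6], [4,7], [4,8], [4,9], [5,8]

Hence C_0 ≅ Z^9, C_1 ≅ Z^12.

Boundary ∂_1: C_1 → C_0 is given by ∂[p,q] = [q] − [p]. For instance
  ∂[2,4] = [4] − [2].
As a 9×12 matrix over Z this has rank 8, with invariant factors (1,1,1,1,1,1,1,1).

Reading off H_k = ker ∂_k / im ∂_{k+1}:

  H_0: rank C_0 − rank ∂_1 = 9 − 8 = 1, and the invariant factors of ∂_1 are all 1, so H_0 = Z.
  H_1: rank ker ∂_1 − rank ∂_2 = (12 − 8) − 0 = 4, and there is no ∂_2, so H_1 = Z^4.

(K is a triangulation of a wedge of 4 circles.)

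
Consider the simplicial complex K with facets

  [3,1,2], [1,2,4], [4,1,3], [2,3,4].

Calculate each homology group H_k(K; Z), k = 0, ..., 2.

Take the total order 1 < 2 < 3 < 4 on the vertex set. Then K (dimension 2) consists of the simplices:

  0-simplices (4): [1], [2], [3], [4]
  1-simplices (6): [1,2], [1,3], [1,4], [2,3], [2,4], [3,4]
  2-simplices (4): [1,2,3], [1,2,4], [1,3,4], [2,3,4]

giving chain groups C_0 ≅ Z^4, C_1 ≅ Z^6, C_2 ≅ Z^4.

∂_1: C_1 → C_0 sends each edge [p,q] (with p < q) to q − p. For instance
  ∂[2,4] = [4] − [2].
As a 4×6 matrix over Z this has rank 3, with invariant factors (1,1,1).

∂_2: C_2 → C_1 maps a triangle to the signed sum of its edges. For instance
  ∂[1,2,3] = [2,3] − [1,3] + [1,2],
  ∂[1,2,4] = [2,4] − [1,4] + [1,2].
This gives a 6×4 integer matrix of rank 3; reducing to Smith normal form yields diagonal entries (1,1,1).

Now H_k = ker ∂_k / im ∂_{k+1}, so:

  H_0: rank C_0 − rank ∂_1 = 4 − 3 = 1, and the invariant factors of ∂_1 are all 1, so H_0 = Z.
  H_1: rank ker ∂_1 − rank ∂_2 = (6 − 3) − 3 = 0, and the invariant factors of ∂_2 are all 1, so H_1 = 0.
  H_2: rank ker ∂_2 − rank ∂_3 = (4 − 3) − 0 = 1, and there is no ∂_3, so H_2 = Z.

As a check, the Euler characteristic is 4 − 6 + 4 = 2, which agrees with 1 − 0 + 1 = 2.
(K is a triangulation of the 2-sphere S^2.)

H_0 ≅ Z,  H_1 = 0,  H_2 ≅ Z.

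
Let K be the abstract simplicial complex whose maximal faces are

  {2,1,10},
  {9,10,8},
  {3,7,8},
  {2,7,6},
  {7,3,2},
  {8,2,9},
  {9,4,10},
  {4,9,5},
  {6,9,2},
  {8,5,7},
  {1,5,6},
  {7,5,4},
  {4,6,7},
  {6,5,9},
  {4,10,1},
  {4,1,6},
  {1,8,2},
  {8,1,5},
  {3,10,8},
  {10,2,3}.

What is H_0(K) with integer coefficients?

Fix the vertex order 1 < 2 < 3 < 4 < 5 < 6 < 7 < 8 < 9 < 10 and write every simplex with vertices in increasing order. Then dim K = 2 and the simplices of K are:

  0-simplices (10): [1], [2], [3], [4], [5], [6], [7], [8], [9], [10]
  1-simplices (30): (30 of them)
  2-simplices (20): (20 of them)

Hence C_0 ≅ Z^10, C_1 ≅ Z^30, C_2 ≅ Z^20.

Boundary ∂_1: C_1 → C_0 is given by ∂[p,q] = [q] − [p]. For instance
  ∂[1,10] = [10] − [1].
As a 10×30 matrix over Z this has rank 9, with invariant factors (1,1,1,1,1,1,1,1,1).

Boundary ∂_2: C_2 → C_1 sends each 2-simplex [p,q,r] to [q,r] − [p,r] + [p,q]. For instance
  ∂[1,5,6] = [5,6] − [1,6] + [1,5],
  ∂[4,5,9] = [5,9] − [4,9] + [4,5].
As a 30×20 matrix over Z this has rank 20, with invariant factors (1,1,1,1,1,1,1,1,1,1,1,1,1,1,1,1,1,1,1,2).

From H_k ≅ ker(∂_k) / im(∂_{k+1}) we obtain:

  H_0: rank C_0 − rank ∂_1 = 10 − 9 = 1, and the invariant factors of ∂_1 are all 1, so H_0 ≅ Z.

H_0 ≅ Z.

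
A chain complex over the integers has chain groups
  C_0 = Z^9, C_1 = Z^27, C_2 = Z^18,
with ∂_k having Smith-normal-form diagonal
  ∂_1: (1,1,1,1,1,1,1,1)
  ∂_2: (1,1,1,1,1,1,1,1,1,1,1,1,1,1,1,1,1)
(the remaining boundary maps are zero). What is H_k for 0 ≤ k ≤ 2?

H_0 ≅ Z,  H_1 ≅ Z^2,  H_2 ≅ Z.

H_0: b_0 = 9 − 0 − 8 = 1; torsion from ∂_1 factors > 1: none. So H_0 ≅ Z.
H_1: b_1 = 27 − 8 − 17 = 2; torsion from ∂_2 factors > 1: none. So H_1 ≅ Z^2.
H_2: b_2 = 18 − 17 − 0 = 1; torsion from ∂_3 factors > 1: none. So H_2 ≅ Z.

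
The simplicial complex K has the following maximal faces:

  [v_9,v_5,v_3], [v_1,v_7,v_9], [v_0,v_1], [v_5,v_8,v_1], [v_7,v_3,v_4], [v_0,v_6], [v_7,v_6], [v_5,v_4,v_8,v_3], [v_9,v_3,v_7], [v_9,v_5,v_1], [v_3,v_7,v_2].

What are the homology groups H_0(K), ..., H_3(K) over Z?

H_0 = Z,  H_1 = Z,  H_2 = 0,  H_3 = 0.

Take the total order v_0 < v_1 < v_2 < v_3 < v_4 < v_5 < v_6 < v_7 < v_8 < v_9 on the vertex set. Then K (dimension 3) consists of the simplices:

  0-simplices (10): [v_0], [v_1], [v_2], [v_3], [v_4], [v_5], [v_6], [v_7], [v_8], [v_9]
  1-simplices (20): (20 of them)
  2-simplices (11): (11 of them)
  3-simplices (1): [v_3,v_4,v_5,v_8]

giving chain groups C_0 ≅ Z^10, C_1 ≅ Z^20, C_2 ≅ Z^11, C_3 ≅ Z^1.

The boundary map ∂_1: C_1 → C_0 maps an edge to its endpoints' difference, ∂[p,q] = q − p.
The resulting 10×20 matrix has rank 9, and its Smith normal form has invariant factors (1,1,1,1,1,1,1,1,1).

The boundary map ∂_2: C_2 → C_1 acts by ∂[p,q,r] = [q,r] − [p,r] + [p,q]. For instance
  ∂[v_3,v_4,v_5] = [v_4,v_5] − [v_3,v_5] + [v_3,v_4],
  ∂[v_1,v_5,v_9] = [v_5,v_9] − [v_1,v_9] + [v_1,v_5].
As a 20×11 matrix over Z this has rank 10, with invariant factors (1,1,1,1,1,1,1,1,1,1).

Boundary ∂_3: C_3 → C_2 sends each 3-simplex σ to the alternating sum Σ_i (−1)^i (σ with its i-th vertex removed). For instance
  ∂[v_3,v_4,v_5,v_8] = [v_4,v_5,v_8] − [v_3,v_5,v_8] + [v_3,v_4,v_8] − [v_3,v_4,v_5].
The resulting 11×1 matrix has rank 1, and its Smith normal form has invariant factors (1).

Now H_k = ker ∂_k / im ∂_{k+1}, so:

  H_0: rank C_0 − rank ∂_1 = 10 − 9 = 1, and the invariant factors of ∂_1 are all 1, so H_0 = Z.
  H_1: rank ker ∂_1 − rank ∂_2 = (20 − 9) − 10 = 1, and the invariant factors of ∂_2 are all 1, so H_1 = Z.
  H_2: rank ker ∂_2 − rank ∂_3 = (11 − 10) − 1 = 0, and the invariant factors of ∂_3 are all 1, so H_2 = 0.
  H_3: rank ker ∂_3 − rank ∂_4 = (1 − 1) − 0 = 0, and there is no ∂_4, so H_3 = 0.

As a check, the Euler characteristic is 10 − 20 + 11 − 1 = 0, which agrees with 1 − 1 + 0 − 0 = 0.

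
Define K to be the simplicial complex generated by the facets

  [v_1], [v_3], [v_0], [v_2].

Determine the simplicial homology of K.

Take the total order v_0 < v_1 < v_2 < v_3 on the vertex set. Then K (dimension 0) consists of the simplices:

  0-simplices (4): [v_0], [v_1], [v_2], [v_3]

giving chain groups C_0 ≅ Z^4.

Reading off H_k = ker ∂_k / im ∂_{k+1}:

  H_0: rank C_0 − rank ∂_1 = 4 − 0 = 4, and there is no ∂_1, so H_0 ≅ Z^4.

(K is a triangulation of a set of 4 points.)

H_0 ≅ Z^4.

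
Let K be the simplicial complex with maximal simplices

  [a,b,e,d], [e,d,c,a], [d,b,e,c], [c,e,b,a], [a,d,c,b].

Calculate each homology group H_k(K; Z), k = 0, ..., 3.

H_0 = Z,  H_1 = 0,  H_2 = 0,  H_3 = Z.

Fix the vertex order a < b < c < d < e and write every simplex with vertices in increasing order. Then dim K = 3 and the simplices of K are:

  0-simplices (5): a, b, c, d, e
  1-simplices (10): ab, ac, ad, ae, bc, bd, be, cd, ce, de
  2-simplices (10): abc, abd, abe, acd, ace, ade, bcd, bce, bde, cde
  3-simplices (5): abcd, abce, abde, acde, bcde

giving chain groups C_0 ≅ Z^5, C_1 ≅ Z^10, C_2 ≅ Z^10, C_3 ≅ Z^5.

The boundary map ∂_1: C_1 → C_0 sends each edge [p,q] (with p < q) to q − p. For instance
  ∂be = e − b.
The 5×10 boundary matrix has rank 4 and Smith normal form diag(1,1,1,1).

The boundary map ∂_2: C_2 → C_1 acts by ∂[p,q,r] = [q,r] − [p,r] + [p,q]. For instance
  ∂bce = ce − be + bc,
  ∂acd = cd − ad + ac.
The resulting 10×10 matrix has rank 6, and its Smith normal form has invariant factors (1,1,1,1,1,1).

∂_3: C_3 → C_2 sends each 3-simplex σ to the alternating sum Σ_i (−1)^i (σ with its i-th vertex removed). For instance
  ∂abce = bce − ace + abe − abc,
  ∂abcd = bcd − acd + abd − abc.
This gives a 10×5 integer matrix of rank 4; reducing to Smith normal form yields diagonal entries (1,1,1,1).

Reading off H_k = ker ∂_k / im ∂_{k+1}:

  H_0: rank C_0 − rank ∂_1 = 5 − 4 = 1, and the invariant factors of ∂_1 are all 1, so H_0 = Z.
  H_1: rank ker ∂_1 − rank ∂_2 = (10 − 4) − 6 = 0, and the invariant factors of ∂_2 are all 1, so H_1 = 0.
  H_2: rank ker ∂_2 − rank ∂_3 = (10 − 6) − 4 = 0, and the invariant factors of ∂_3 are all 1, so H_2 = 0.
  H_3: rank ker ∂_3 − rank ∂_4 = (5 − 4) − 0 = 1, and there is no ∂_4, so H_3 = Z.

As a check, the Euler characteristic is 5 − 10 + 10 − 5 = 0, which agrees with 1 − 0 + 0 − 1 = 0.
(K is a triangulation of the 3-sphere S^3.)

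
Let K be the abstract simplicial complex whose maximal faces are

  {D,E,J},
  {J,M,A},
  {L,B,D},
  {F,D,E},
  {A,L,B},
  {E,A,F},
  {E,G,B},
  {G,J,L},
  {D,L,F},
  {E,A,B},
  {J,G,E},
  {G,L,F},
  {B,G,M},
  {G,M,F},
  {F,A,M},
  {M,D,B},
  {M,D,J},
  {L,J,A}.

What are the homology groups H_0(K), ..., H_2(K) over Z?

H_0 = Z,  H_1 = Z^2,  H_2 = Z.

Take the total order A < B < D < E < F < G < J < L < M on the vertex set. Then K (dimension 2) consists of the simplices:

  0-simplices (9): A, B, D, E, F, G, J, L, M
  1-simplices (27): AB, AE, AF, AJ, AL, AM, BD, BE, BG, BL, BM, DE, DF, DJ, DL, DM, EF, EG, EJ, FG, FL, FM, GJ, GL, GM, JL, JM
  2-simplices (18): ABE, ABL, AEF, AFM, AJL, AJM, BDL, BDM, BEG, BGM, DEF, DEJ, DFL, DJM, EGJ, FGL, FGM, GJL

so the chain groups are C_0 ≅ Z^9, C_1 ≅ Z^27, C_2 ≅ Z^18.

∂_1: C_1 → C_0 is given by ∂[p,q] = [q] − [p]. For instance
  ∂BG = G − B.
The 9×27 boundary matrix has rank 8 and Smith normal form diag(1,1,1,1,1,1,1,1).

Boundary ∂_2: C_2 → C_1 acts by ∂[p,q,r] = [q,r] − [p,r] + [p,q]. For instance
  ∂DEF = EF − DF + DE,
  ∂DFL = FL − DL + DF.
As a 27×18 matrix over Z this has rank 17, with invariant factors (1,1,1,1,1,1,1,1,1,1,1,1,1,1,1,1,1).

From H_k ≅ ker(∂_k) / im(∂_{k+1}) we obtain:

  H_0: rank C_0 − rank ∂_1 = 9 − 8 = 1, and the invariant factors of ∂_1 are all 1, so H_0 ≅ Z.
  H_1: rank ker ∂_1 − rank ∂_2 = (27 − 8) − 17 = 2, and the invariant factors of ∂_2 are all 1, so H_1 ≅ Z^2.
  H_2: rank ker ∂_2 − rank ∂_3 = (18 − 17) − 0 = 1, and there is no ∂_3, so H_2 ≅ Z.

As a check, the Euler characteristic is 9 − 27 + 18 = 0, which agrees with 1 − 2 + 1 = 0.
(K is a triangulation of the torus T^2.)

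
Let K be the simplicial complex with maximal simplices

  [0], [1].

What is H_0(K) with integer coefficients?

H_0 = Z^2.

Order the vertices as 0 < 1. Listing each simplex with vertices in this order, K has dimension 0 with simplices:

  0-simplices (2): [0], [1]

Hence C_0 ≅ Z^2.

Now H_k = ker ∂_k / im ∂_{k+1}, so:

  H_0: rank C_0 − rank ∂_1 = 2 − 0 = 2, and there is no ∂_1, so H_0 ≅ Z^2.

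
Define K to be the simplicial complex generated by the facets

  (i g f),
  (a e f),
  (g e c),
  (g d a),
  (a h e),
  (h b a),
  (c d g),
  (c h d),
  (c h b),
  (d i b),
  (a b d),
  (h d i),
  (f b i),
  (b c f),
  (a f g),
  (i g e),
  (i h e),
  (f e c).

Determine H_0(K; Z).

H_0 ≅ Z.

Fix the vertex order a < b < c < d < e < f < g < h < i and write every simplex with vertices in increasing order. Then dim K = 2 and the simplices of K are:

  0-simplices (9): a, b, c, d, e, f, g, h, i
  1-simplices (27): ab, ad, ae, af, ag, ah, bc, bd, bf, bh, bi, cd, ce, cf, cg, ch, dg, dh, di, ef, eg, eh, ei, fg, fi, gi, hi
  2-simplices (18): abd, abh, adg, aef, aeh, afg, bcf, bch, bdi, bfi, cdg, cdh, cef, ceg, dhi, egi, ehi, fgi

giving chain groups C_0 ≅ Z^9, C_1 ≅ Z^27, C_2 ≅ Z^18.

The boundary map ∂_1: C_1 → C_0 maps an edge to its endpoints' difference, ∂[p,q] = q − p. For instance
  ∂cg = g − c.
The resulting 9×27 matrix has rank 8, and its Smith normal form has invariant factors (1,1,1,1,1,1,1,1).

∂_2: C_2 → C_1 maps a triangle to the signed sum of its edges. For instance
  ∂cdh = dh − ch + cd,
  ∂fgi = gi − fi + fg.
This gives a 27×18 integer matrix of rank 18; reducing to Smith normal form yields diagonal entries (1,1,1,1,1,1,1,1,1,1,1,1,1,1,1,1,1,2).

Now H_k = ker ∂_k / im ∂_{k+1}, so:

  H_0: rank C_0 − rank ∂_1 = 9 − 8 = 1, and the invariant factors of ∂_1 are all 1, so H_0 ≅ Z.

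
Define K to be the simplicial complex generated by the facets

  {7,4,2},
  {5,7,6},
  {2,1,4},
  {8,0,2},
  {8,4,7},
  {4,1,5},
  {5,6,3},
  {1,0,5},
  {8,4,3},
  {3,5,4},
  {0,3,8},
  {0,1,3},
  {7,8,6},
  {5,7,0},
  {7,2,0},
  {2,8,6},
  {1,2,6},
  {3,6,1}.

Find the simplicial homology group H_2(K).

Fix the vertex order 0 < 1 < 2 < 3 < 4 < 5 < 6 < 7 < 8 and write every simplex with vertices in increasing order. Then dim K = 2 and the simplices of K are:

  0-simplices (9): [0], [1], [2], [3], [4], [5], [6], [7], [8]
  1-simplices (27): (27 of them)
  2-simplices (18): [0,1,3], [0,1,5], [0,2,7], [0,2,8], [0,3,8], [0,5,7], [1,2,4], [1,2,6], [1,3,6], [1,4,5], [2,4,7], [2,6,8], [3,4,5], [3,4,8], [3,5,6], [4,7,8], [5,6,7], [6,7,8]

giving chain groups C_0 ≅ Z^9, C_1 ≅ Z^27, C_2 ≅ Z^18.

Boundary ∂_1: C_1 → C_0 sends each edge [p,q] (with p < q) to q − p. For instance
  ∂[5,6] = [6] − [5].
As a 9×27 matrix over Z this has rank 8, with invariant factors (1,1,1,1,1,1,1,1).

Boundary ∂_2: C_2 → C_1 acts by ∂[p,q,r] = [q,r] − [p,r] + [p,q]. For instance
  ∂[6,7,8] = [7,8] − [6,8] + [6,7],
  ∂[1,2,6] = [2,6] − [1,6] + [1,2].
As a 27×18 matrix over Z this has rank 18, with invariant factors (1,1,1,1,1,1,1,1,1,1,1,1,1,1,1,1,1,2).

Computing H_k = (kernel of ∂_k) / (image of ∂_{k+1}):

  H_2: rank ker ∂_2 − rank ∂_3 = (18 − 18) − 0 = 0, and there is no ∂_3, so H_2 ≅ 0.

H_2 = 0.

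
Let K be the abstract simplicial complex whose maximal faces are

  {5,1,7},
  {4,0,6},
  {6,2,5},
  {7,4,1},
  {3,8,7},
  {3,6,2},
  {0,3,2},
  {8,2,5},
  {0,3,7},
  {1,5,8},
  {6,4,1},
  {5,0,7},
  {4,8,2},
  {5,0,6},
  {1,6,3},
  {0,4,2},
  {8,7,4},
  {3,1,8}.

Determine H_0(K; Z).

We work with the vertex ordering 0 < 1 < 2 < 3 < 4 < 5 < 6 < 7 < 8. The simplices of K, each written with vertices in increasing order, are:

  0-simplices (9): [0], [1], [2], [3], [4], [5], [6], [7], [8]
  1-simplices (27): (27 of them)
  2-simplices (18): [0,2,3], [0,2,4], [0,3,7], [0,4,6], [0,5,6], [0,5,7], [1,3,6], [1,3,8], [1,4,6], [1,4,7], [1,5,7], [1,5,8], [2,3,6], [2,4,8], [2,5,6], [2,5,8], [3,7,8], [4,7,8]

Hence C_0 ≅ Z^9, C_1 ≅ Z^27, C_2 ≅ Z^18.

The boundary map ∂_1: C_1 → C_0 sends each edge [p,q] (with p < q) to q − p.
This gives a 9×27 integer matrix of rank 8; reducing to Smith normal form yields diagonal entries (1,1,1,1,1,1,1,1).

The boundary map ∂_2: C_2 → C_1 sends each 2-simplex [p,q,r] to [q,r] − [p,r] + [p,q]. For instance
  ∂[0,2,3] = [2,3] − [0,3] + [0,2],
  ∂[0,5,7] = [5,7] − [0,7] + [0,5].
This gives a 27×18 integer matrix of rank 18; reducing to Smith normal form yields diagonal entries (1,1,1,1,1,1,1,1,1,1,1,1,1,1,1,1,1,2).

From H_k ≅ ker(∂_k) / im(∂_{k+1}) we obtain:

  H_0: rank C_0 − rank ∂_1 = 9 − 8 = 1, and the invariant factors of ∂_1 are all 1, so H_0 ≅ Z.

H_0 ≅ Z.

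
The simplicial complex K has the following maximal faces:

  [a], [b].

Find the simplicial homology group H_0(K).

H_0 ≅ Z^2.

Fix the vertex order a < b and write every simplex with vertices in increasing order. Then dim K = 0 and the simplices of K are:

  0-simplices (2): a, b

so the chain groups are C_0 ≅ Z^2.

Reading off H_k = ker ∂_k / im ∂_{k+1}:

  H_0: rank C_0 − rank ∂_1 = 2 − 0 = 2, and there is no ∂_1, so H_0 = Z^2.

(K is a triangulation of a set of 2 points.)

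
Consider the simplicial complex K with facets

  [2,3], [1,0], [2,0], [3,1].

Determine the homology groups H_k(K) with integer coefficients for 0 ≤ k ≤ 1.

H_0 ≅ Z,  H_1 ≅ Z.

Fix the vertex order 0 < 1 < 2 < 3 and write every simplex with vertices in increasing order. Then dim K = 1 and the simplices of K are:

  0-simplices (4): [0], [1], [2], [3]
  1-simplices (4): [0,1], [0,2], [1,3], [2,3]

so the chain groups are C_0 ≅ Z^4, C_1 ≅ Z^4.

∂_1: C_1 → C_0 sends each edge [p,q] (with p < q) to q − p.
The 4×4 boundary matrix has rank 3 and Smith normal form diag(1,1,1).

Computing H_k = (kernel of ∂_k) / (image of ∂_{k+1}):

  H_0: rank C_0 − rank ∂_1 = 4 − 3 = 1, and the invariant factors of ∂_1 are all 1, so H_0 ≅ Z.
  H_1: rank ker ∂_1 − rank ∂_2 = (4 − 3) − 0 = 1, and there is no ∂_2, so H_1 ≅ Z.

As a check, the Euler characteristic is 4 − 4 = 0, which agrees with 1 − 1 = 0.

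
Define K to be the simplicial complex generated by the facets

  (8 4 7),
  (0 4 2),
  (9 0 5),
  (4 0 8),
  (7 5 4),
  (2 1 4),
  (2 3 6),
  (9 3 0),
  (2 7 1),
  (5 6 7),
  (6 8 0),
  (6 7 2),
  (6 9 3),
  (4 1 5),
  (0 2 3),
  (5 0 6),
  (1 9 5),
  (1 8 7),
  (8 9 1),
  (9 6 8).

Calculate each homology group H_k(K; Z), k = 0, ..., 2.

H_0 = Z,  H_1 = Z ⊕ Z/2,  H_2 = 0.

We work with the vertex ordering 0 < 1 < 2 < 3 < 4 < 5 < 6 < 7 < 8 < 9. The simplices of K, each written with vertices in increasing order, are:

  0-simplices (10): [0], [1], [2], [3], [4], [5], [6], [7], [8], [9]
  1-simplices (30): (30 of them)
  2-simplices (20): (20 of them)

giving chain groups C_0 ≅ Z^10, C_1 ≅ Z^30, C_2 ≅ Z^20.

The boundary map ∂_1: C_1 → C_0 maps an edge to its endpoints' difference, ∂[p,q] = q − p. For instance
  ∂[7,8] = [8] − [7].
The resulting 10×30 matrix has rank 9, and its Smith normal form has invariant factors (1,1,1,1,1,1,1,1,1).

Boundary ∂_2: C_2 → C_1 acts by ∂[p,q,r] = [q,r] − [p,r] + [p,q]. For instance
  ∂[6,8,9] = [8,9] − [6,9] + [6,8],
  ∂[0,5,6] = [5,6] − [0,6] + [0,5].
The 30×20 boundary matrix has rank 20 and Smith normal form diag(1,1,1,1,1,1,1,1,1,1,1,1,1,1,1,1,1,1,1,2).

Reading off H_k = ker ∂_k / im ∂_{k+1}:

  H_0: rank C_0 − rank ∂_1 = 10 − 9 = 1, and the invariant factors of ∂_1 are all 1, so H_0 = Z.
  H_1: rank ker ∂_1 − rank ∂_2 = (30 − 9) − 20 = 1, and ∂_2 has invariant factor 2 > 1, so H_1 = Z ⊕ Z/2.
  H_2: rank ker ∂_2 − rank ∂_3 = (20 − 20) − 0 = 0, and there is no ∂_3, so H_2 = 0.

(K is a triangulation of the Klein bottle.)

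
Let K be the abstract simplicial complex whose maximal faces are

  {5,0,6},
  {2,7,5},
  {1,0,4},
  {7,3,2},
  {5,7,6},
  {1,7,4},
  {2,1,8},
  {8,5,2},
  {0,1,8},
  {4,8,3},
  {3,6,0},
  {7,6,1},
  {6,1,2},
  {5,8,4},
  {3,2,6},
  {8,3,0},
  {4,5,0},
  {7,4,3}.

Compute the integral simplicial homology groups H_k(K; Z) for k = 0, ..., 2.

H_0 = Z,  H_1 = Z ⊕ Z/2,  H_2 = 0.

K has 9 vertices, 27 edges, 18 triangles.
rank ∂_0 = 0, rank ∂_1 = 8 ⇒ b_0 = 9 − 0 − 8 = 1; all invariant factors of ∂_1 are 1 so no torsion. So H_0 ≅ Z.
rank ∂_1 = 8, rank ∂_2 = 18 ⇒ b_1 = 27 − 8 − 18 = 1; ∂_2 has invariant factor(s) [2] giving torsion. So H_1 ≅ Z ⊕ Z/2.
rank ∂_2 = 18, rank ∂_3 = 0 ⇒ b_2 = 18 − 18 − 0 = 0. So H_2 ≅ 0.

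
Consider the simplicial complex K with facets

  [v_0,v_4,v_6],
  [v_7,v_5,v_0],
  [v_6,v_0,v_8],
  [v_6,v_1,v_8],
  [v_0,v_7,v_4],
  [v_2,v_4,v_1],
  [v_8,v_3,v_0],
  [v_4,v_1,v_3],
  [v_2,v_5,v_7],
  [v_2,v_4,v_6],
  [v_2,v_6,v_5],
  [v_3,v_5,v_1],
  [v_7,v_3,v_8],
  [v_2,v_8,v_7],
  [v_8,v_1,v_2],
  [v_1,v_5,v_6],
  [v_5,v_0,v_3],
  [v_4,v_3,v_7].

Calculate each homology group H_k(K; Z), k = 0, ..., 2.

H_0 ≅ Z,  H_1 ≅ Z ⊕ Z_2,  H_2 = 0.

K has 9 vertices, 27 edges, 18 triangles.
rank ∂_0 = 0, rank ∂_1 = 8 ⇒ b_0 = 9 − 0 − 8 = 1; all invariant factors of ∂_1 are 1 so no torsion. So H_0 ≅ Z.
rank ∂_1 = 8, rank ∂_2 = 18 ⇒ b_1 = 27 − 8 − 18 = 1; ∂_2 has invariant factor(s) [2] giving torsion. So H_1 ≅ Z ⊕ Z_2.
rank ∂_2 = 18, rank ∂_3 = 0 ⇒ b_2 = 18 − 18 − 0 = 0. So H_2 ≅ 0.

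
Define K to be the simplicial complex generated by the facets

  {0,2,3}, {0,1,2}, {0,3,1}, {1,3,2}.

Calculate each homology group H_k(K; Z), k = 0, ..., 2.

H_0 = Z,  H_1 = 0,  H_2 = Z.

Take the total order 0 < 1 < 2 < 3 on the vertex set. Then K (dimension 2) consists of the simplices:

  0-simplices (4): [0], [1], [2], [3]
  1-simplices (6): [0,1], [0,2], [0,3], [1,2], [1,3], [2,3]
  2-simplices (4): [0,1,2], [0,1,3], [0,2,3], [1,2,3]

Hence C_0 ≅ Z^4, C_1 ≅ Z^6, C_2 ≅ Z^4.

The boundary map ∂_1: C_1 → C_0 sends each edge [p,q] (with p < q) to q − p. For instance
  ∂[1,2] = [2] − [1].
As a 4×6 matrix over Z this has rank 3, with invariant factors (1,1,1).

Boundary ∂_2: C_2 → C_1 sends each 2-simplex [p,q,r] to [q,r] − [p,r] + [p,q]. For instance
  ∂[0,1,3] = [1,3] − [0,3] + [0,1],
  ∂[1,2,3] = [2,3] − [1,3] + [1,2].
As a 6×4 matrix over Z this has rank 3, with invariant factors (1,1,1).

From H_k ≅ ker(∂_k) / im(∂_{k+1}) we obtain:

  H_0: rank C_0 − rank ∂_1 = 4 − 3 = 1, and the invariant factors of ∂_1 are all 1, so H_0 = Z.
  H_1: rank ker ∂_1 − rank ∂_2 = (6 − 3) − 3 = 0, and the invariant factors of ∂_2 are all 1, so H_1 = 0.
  H_2: rank ker ∂_2 − rank ∂_3 = (4 − 3) − 0 = 1, and there is no ∂_3, so H_2 = Z.

(K is a triangulation of the 2-sphere S^2.)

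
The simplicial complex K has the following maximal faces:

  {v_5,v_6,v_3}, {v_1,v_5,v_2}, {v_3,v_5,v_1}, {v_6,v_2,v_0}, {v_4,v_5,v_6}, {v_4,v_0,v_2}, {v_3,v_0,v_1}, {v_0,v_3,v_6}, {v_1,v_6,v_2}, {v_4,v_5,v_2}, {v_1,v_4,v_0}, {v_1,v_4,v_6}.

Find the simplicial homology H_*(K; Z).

We work with the vertex ordering v_0 < v_1 < v_2 < v_3 < v_4 < v_5 < v_6. The simplices of K, each written with vertices in increasing order, are:

  0-simplices (7): [v_0], [v_1], [v_2], [v_3], [v_4], [v_5], [v_6]
  1-simplices (18): (18 of them)
  2-simplices (12): (12 of them)

Hence C_0 ≅ Z^7, C_1 ≅ Z^18, C_2 ≅ Z^12.

The boundary map ∂_1: C_1 → C_0 is given by ∂[p,q] = [q] − [p]. For instance
  ∂[v_4,v_5] = [v_5] − [v_4].
The resulting 7×18 matrix has rank 6, and its Smith normal form has invariant factors (1,1,1,1,1,1).

Boundary ∂_2: C_2 → C_1 acts by ∂[p,q,r] = [q,r] − [p,r] + [p,q]. For instance
  ∂[v_4,v_5,v_6] = [v_5,v_6] − [v_4,v_6] + [v_4,v_5],
  ∂[v_1,v_4,v_6] = [v_4,v_6] − [v_1,v_6] + [v_1,v_4].
As a 18×12 matrix over Z this has rank 12, with invariant factors (1,1,1,1,1,1,1,1,1,1,1,2).

Computing H_k = (kernel of ∂_k) / (image of ∂_{k+1}):

  H_0: rank C_0 − rank ∂_1 = 7 − 6 = 1, and the invariant factors of ∂_1 are all 1, so H_0 ≅ Z.
  H_1: rank ker ∂_1 − rank ∂_2 = (18 − 6) − 12 = 0, and ∂_2 has invariant factor 2 > 1, so H_1 ≅ Z/2.
  H_2: rank ker ∂_2 − rank ∂_3 = (12 − 12) − 0 = 0, and there is no ∂_3, so H_2 ≅ 0.

As a check, the Euler characteristic is 7 − 18 + 12 = 1, which agrees with 1 − 0 + 0 = 1.

H_0 = Z,  H_1 = Z/2,  H_2 = 0.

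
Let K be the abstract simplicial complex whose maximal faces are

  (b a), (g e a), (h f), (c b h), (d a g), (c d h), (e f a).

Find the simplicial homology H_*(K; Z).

H_0 = Z,  H_1 = Z^2,  H_2 = 0.

K has 8 vertices, 14 edges, 5 triangles.
rank ∂_0 = 0, rank ∂_1 = 7 ⇒ b_0 = 8 − 0 − 7 = 1; all invariant factors of ∂_1 are 1 so no torsion. So H_0 = Z.
rank ∂_1 = 7, rank ∂_2 = 5 ⇒ b_1 = 14 − 7 − 5 = 2; all invariant factors of ∂_2 are 1 so no torsion. So H_1 = Z^2.
rank ∂_2 = 5, rank ∂_3 = 0 ⇒ b_2 = 5 − 5 − 0 = 0. So H_2 = 0.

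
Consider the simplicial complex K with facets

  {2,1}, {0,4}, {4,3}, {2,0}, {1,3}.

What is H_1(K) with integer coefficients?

H_1 = Z.

We work with the vertex ordering 0 < 1 < 2 < 3 < 4. The simplices of K, each written with vertices in increasing order, are:

  0-simplices (5): [0], [1], [2], [3], [4]
  1-simplices (5): [0,2], [0,4], [1,2], [1,3], [3,4]

so the chain groups are C_0 ≅ Z^5, C_1 ≅ Z^5.

Boundary ∂_1: C_1 → C_0 sends each edge [p,q] (with p < q) to q − p. For instance
  ∂[0,4] = [4] − [0].
The resulting 5×5 matrix has rank 4, and its Smith normal form has invariant factors (1,1,1,1).

Reading off H_k = ker ∂_k / im ∂_{k+1}:

  H_1: rank ker ∂_1 − rank ∂_2 = (5 − 4) − 0 = 1, and there is no ∂_2, so H_1 ≅ Z.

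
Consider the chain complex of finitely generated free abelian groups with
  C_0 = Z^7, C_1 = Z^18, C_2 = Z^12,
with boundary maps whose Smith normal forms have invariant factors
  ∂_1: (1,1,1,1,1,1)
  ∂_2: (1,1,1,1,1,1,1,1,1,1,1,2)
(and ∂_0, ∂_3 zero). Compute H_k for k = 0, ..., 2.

H_0: b_0 = 7 − 0 − 6 = 1; torsion from ∂_1 factors > 1: none. So H_0 ≅ Z.
H_1: b_1 = 18 − 6 − 12 = 0; torsion from ∂_2 factors > 1: [2]. So H_1 ≅ Z/2.
H_2: b_2 = 12 − 12 − 0 = 0; torsion from ∂_3 factors > 1: none. So H_2 ≅ 0.

H_0 ≅ Z,  H_1 ≅ Z/2,  H_2 = 0.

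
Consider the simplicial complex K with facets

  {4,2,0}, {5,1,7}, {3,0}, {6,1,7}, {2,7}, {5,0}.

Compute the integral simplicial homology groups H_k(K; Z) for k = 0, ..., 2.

We work with the vertex ordering 0 < 1 < 2 < 3 < 4 < 5 < 6 < 7. The simplices of K, each written with vertices in increasing order, are:

  0-simplices (8): [0], [1], [2], [3], [4], [5], [6], [7]
  1-simplices (11): [0,2], [0,3], [0,4], [0,5], [1,5], [1,6], [1,7], [2,4], [2,7], [5,7], [6,7]
  2-simplices (3): [0,2,4], [1,5,7], [1,6,7]

giving chain groups C_0 ≅ Z^8, C_1 ≅ Z^11, C_2 ≅ Z^3.

The boundary map ∂_1: C_1 → C_0 is given by ∂[p,q] = [q] − [p].
The 8×11 boundary matrix has rank 7 and Smith normal form diag(1,1,1,1,1,1,1).

Boundary ∂_2: C_2 → C_1 maps a triangle to the signed sum of its edges. For instance
  ∂[1,6,7] = [6,7] − [1,7] + [1,6],
  ∂[0,2,4] = [2,4] − [0,4] + [0,2].
As a 11×3 matrix over Z this has rank 3, with invariant factors (1,1,1).

Reading off H_k = ker ∂_k / im ∂_{k+1}:

  H_0: rank C_0 − rank ∂_1 = 8 − 7 = 1, and the invariant factors of ∂_1 are all 1, so H_0 = Z.
  H_1: rank ker ∂_1 − rank ∂_2 = (11 − 7) − 3 = 1, and the invariant factors of ∂_2 are all 1, so H_1 = Z.
  H_2: rank ker ∂_2 − rank ∂_3 = (3 − 3) − 0 = 0, and there is no ∂_3, so H_2 = 0.

As a check, the Euler characteristic is 8 − 11 + 3 = 0, which agrees with 1 − 1 + 0 = 0.

H_0 ≅ Z,  H_1 ≅ Z,  H_2 = 0.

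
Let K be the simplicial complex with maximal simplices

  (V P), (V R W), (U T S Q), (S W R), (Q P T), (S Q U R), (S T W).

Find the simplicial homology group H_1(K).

We work with the vertex ordering P < Q < R < S < T < U < V < W. The simplices of K, each written with vertices in increasing order, are:

  0-simplices (8): P, Q, R, S, T, U, V, W
  1-simplices (17): PQ, PT, PV, QR, QS, QT, QU, RS, RU, RV, RW, ST, SU, SW, TU, TW, VW
  2-simplices (11): PQT, QRS, QRU, QST, QSU, QTU, RSU, RSW, RVW, STU, STW
  3-simplices (2): QRSU, QSTU

so the chain groups are C_0 ≅ Z^8, C_1 ≅ Z^17, C_2 ≅ Z^11, C_3 ≅ Z^2.

The boundary map ∂_1: C_1 → C_0 sends each edge [p,q] (with p < q) to q − p.
As a 8×17 matrix over Z this has rank 7, with invariant factors (1,1,1,1,1,1,1).

Boundary ∂_2: C_2 → C_1 maps a triangle to the signed sum of its edges. For instance
  ∂QTU = TU − QU + QT,
  ∂QSU = SU − QU + QS.
As a 17×11 matrix over Z this has rank 9, with invariant factors (1,1,1,1,1,1,1,1,1).

The boundary map ∂_3: C_3 → C_2 sends each 3-simplex σ to the alternating sum Σ_i (−1)^i (σ with its i-th vertex removed). For instance
  ∂QSTU = STU − QTU + QSU − QST,
  ∂QRSU = RSU − QSU + QRU − QRS.
The resulting 11×2 matrix has rank 2, and its Smith normal form has invariant factors (1,1).

Reading off H_k = ker ∂_k / im ∂_{k+1}:

  H_1: rank ker ∂_1 − rank ∂_2 = (17 − 7) − 9 = 1, and the invariant factors of ∂_2 are all 1, so H_1 = Z.

H_1 = Z.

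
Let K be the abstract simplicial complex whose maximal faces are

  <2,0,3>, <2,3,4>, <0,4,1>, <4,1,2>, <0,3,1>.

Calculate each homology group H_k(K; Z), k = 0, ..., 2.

Order the vertices as 0 < 1 < 2 < 3 < 4. Listing each simplex with vertices in this order, K has dimension 2 with simplices:

  0-simplices (5): [0], [1], [2], [3], [4]
  1-simplices (10): [0,1], [0,2], [0,3], [0,4], [1,2], [1,3], [1,4], [2,3], [2,4], [3,4]
  2-simplices (5): [0,1,3], [0,1,4], [0,2,3], [1,2,4], [2,3,4]

Hence C_0 ≅ Z^5, C_1 ≅ Z^10, C_2 ≅ Z^5.

∂_1: C_1 → C_0 maps an edge to its endpoints' difference, ∂[p,q] = q − p.
The resulting 5×10 matrix has rank 4, and its Smith normal form has invariant factors (1,1,1,1).

The boundary map ∂_2: C_2 → C_1 acts by ∂[p,q,r] = [q,r] − [p,r] + [p,q]. For instance
  ∂[2,3,4] = [3,4] − [2,4] + [2,3],
  ∂[1,2,4] = [2,4] − [1,4] + [1,2].
As a 10×5 matrix over Z this has rank 5, with invariant factors (1,1,1,1,1).

Reading off H_k = ker ∂_k / im ∂_{k+1}:

  H_0: rank C_0 − rank ∂_1 = 5 − 4 = 1, and the invariant factors of ∂_1 are all 1, so H_0 ≅ Z.
  H_1: rank ker ∂_1 − rank ∂_2 = (10 − 4) − 5 = 1, and the invariant factors of ∂_2 are all 1, so H_1 ≅ Z.
  H_2: rank ker ∂_2 − rank ∂_3 = (5 − 5) − 0 = 0, and there is no ∂_3, so H_2 ≅ 0.

H_0 = Z,  H_1 = Z,  H_2 = 0.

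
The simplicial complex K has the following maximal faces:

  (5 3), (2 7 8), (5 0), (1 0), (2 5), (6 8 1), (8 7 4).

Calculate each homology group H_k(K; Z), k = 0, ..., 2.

H_0 ≅ Z,  H_1 ≅ Z,  H_2 = 0.

We work with the vertex ordering 0 < 1 < 2 < 3 < 4 < 5 < 6 < 7 < 8. The simplices of K, each written with vertices in increasing order, are:

  0-simplices (9): [0], [1], [2], [3], [4], [5], [6], [7], [8]
  1-simplices (12): [0,1], [0,5], [1,6], [1,8], [2,5], [2,7], [2,8], [3,5], [4,7], [4,8], [6,8], [7,8]
  2-simplices (3): [1,6,8], [2,7,8], [4,7,8]

so the chain groups are C_0 ≅ Z^9, C_1 ≅ Z^12, C_2 ≅ Z^3.

Boundary ∂_1: C_1 → C_0 sends each edge [p,q] (with p < q) to q − p. For instance
  ∂[4,8] = [8] − [4].
The 9×12 boundary matrix has rank 8 and Smith normal form diag(1,1,1,1,1,1,1,1).

The boundary map ∂_2: C_2 → C_1 acts by ∂[p,q,r] = [q,r] − [p,r] + [p,q]. For instance
  ∂[2,7,8] = [7,8] − [2,8] + [2,7],
  ∂[1,6,8] = [6,8] − [1,8] + [1,6].
The 12×3 boundary matrix has rank 3 and Smith normal form diag(1,1,1).

From H_k ≅ ker(∂_k) / im(∂_{k+1}) we obtain:

  H_0: rank C_0 − rank ∂_1 = 9 − 8 = 1, and the invariant factors of ∂_1 are all 1, so H_0 = Z.
  H_1: rank ker ∂_1 − rank ∂_2 = (12 − 8) − 3 = 1, and the invariant factors of ∂_2 are all 1, so H_1 = Z.
  H_2: rank ker ∂_2 − rank ∂_3 = (3 − 3) − 0 = 0, and there is no ∂_3, so H_2 = 0.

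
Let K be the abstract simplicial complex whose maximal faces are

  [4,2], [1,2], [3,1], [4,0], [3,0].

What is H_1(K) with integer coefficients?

H_1 ≅ Z.

Order the vertices as 0 < 1 < 2 < 3 < 4. Listing each simplex with vertices in this order, K has dimension 1 with simplices:

  0-simplices (5): [0], [1], [2], [3], [4]
  1-simplices (5): [0,3], [0,4], [1,2], [1,3], [2,4]

so the chain groups are C_0 ≅ Z^5, C_1 ≅ Z^5.

∂_1: C_1 → C_0 sends each edge [p,q] (with p < q) to q − p. For instance
  ∂[1,2] = [2] − [1].
This gives a 5×5 integer matrix of rank 4; reducing to Smith normal form yields diagonal entries (1,1,1,1).

From H_k ≅ ker(∂_k) / im(∂_{k+1}) we obtain:

  H_1: rank ker ∂_1 − rank ∂_2 = (5 − 4) − 0 = 1, and there is no ∂_2, so H_1 ≅ Z.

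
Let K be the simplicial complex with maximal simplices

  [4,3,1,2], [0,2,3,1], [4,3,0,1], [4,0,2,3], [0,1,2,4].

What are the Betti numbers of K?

Take the total order 0 < 1 < 2 < 3 < 4 on the vertex set. Then K (dimension 3) consists of the simplices:

  0-simplices (5): [0], [1], [2], [3], [4]
  1-simplices (10): [0,1], [0,2], [0,3], [0,4], [1,2], [1,3], [1,4], [2,3], [2,4], [3,4]
  2-simplices (10): [0,1,2], [0,1,3], [0,1,4], [0,2,3], [0,2,4], [0,3,4], [1,2,3], [1,2,4], [1,3,4], [2,3,4]
  3-simplices (5): [0,1,2,3], [0,1,2,4], [0,1,3,4], [0,2,3,4], [1,2,3,4]

so the chain groups are C_0 ≅ Z^5, C_1 ≅ Z^10, C_2 ≅ Z^10, C_3 ≅ Z^5.

Boundary ∂_1: C_1 → C_0 is given by ∂[p,q] = [q] − [p]. For instance
  ∂[0,4] = [4] − [0].
The 5×10 boundary matrix has rank 4 and Smith normal form diag(1,1,1,1).

∂_2: C_2 → C_1 sends each 2-simplex [p,q,r] to [q,r] − [p,r] + [p,q]. For instance
  ∂[1,3,4] = [3,4] − [1,4] + [1,3],
  ∂[0,2,4] = [2,4] − [0,4] + [0,2].
The 10×10 boundary matrix has rank 6 and Smith normal form diag(1,1,1,1,1,1).

∂_3: C_3 → C_2 sends each 3-simplex σ to the alternating sum Σ_i (−1)^i (σ with its i-th vertex removed). For instance
  ∂[0,1,2,3] = [1,2,3] − [0,2,3] + [0,1,3] − [0,1,2],
  ∂[1,2,3,4] = [2,3,4] − [1,3,4] + [1,2,4] − [1,2,3].
The 10×5 boundary matrix has rank 4 and Smith normal form diag(1,1,1,1).

Computing H_k = (kernel of ∂_k) / (image of ∂_{k+1}):

  H_0: rank C_0 − rank ∂_1 = 5 − 4 = 1, and the invariant factors of ∂_1 are all 1, so H_0 = Z.
  H_1: rank ker ∂_1 − rank ∂_2 = (10 − 4) − 6 = 0, and the invariant factors of ∂_2 are all 1, so H_1 = 0.
  H_2: rank ker ∂_2 − rank ∂_3 = (10 − 6) − 4 = 0, and the invariant factors of ∂_3 are all 1, so H_2 = 0.
  H_3: rank ker ∂_3 − rank ∂_4 = (5 − 4) − 0 = 1, and there is no ∂_4, so H_3 = Z.

As a check, the Euler characteristic is 5 − 10 + 10 − 5 = 0, which agrees with 1 − 0 + 0 − 1 = 0.

Hence the Betti numbers are b_0 = 1, b_1 = 0, b_2 = 0, b_3 = 1.

b_0 = 1, b_1 = 0, b_2 = 0, b_3 = 1.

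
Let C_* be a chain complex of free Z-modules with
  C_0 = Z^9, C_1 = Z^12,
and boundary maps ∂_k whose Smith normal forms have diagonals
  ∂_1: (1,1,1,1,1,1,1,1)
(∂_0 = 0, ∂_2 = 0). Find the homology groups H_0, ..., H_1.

H_0 ≅ Z,  H_1 ≅ Z^4.

H_0: b_0 = 9 − 0 − 8 = 1; torsion from ∂_1 factors > 1: none. So H_0 ≅ Z.
H_1: b_1 = 12 − 8 − 0 = 4; torsion from ∂_2 factors > 1: none. So H_1 ≅ Z^4.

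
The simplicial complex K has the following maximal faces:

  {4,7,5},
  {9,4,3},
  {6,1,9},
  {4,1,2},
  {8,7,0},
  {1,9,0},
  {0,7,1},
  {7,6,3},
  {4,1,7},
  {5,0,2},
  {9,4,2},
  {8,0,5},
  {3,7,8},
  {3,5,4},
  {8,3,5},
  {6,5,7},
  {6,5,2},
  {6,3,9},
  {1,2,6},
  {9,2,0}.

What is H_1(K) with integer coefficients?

Take the total order 0 < 1 < 2 < 3 < 4 < 5 < 6 < 7 < 8 < 9 on the vertex set. Then K (dimension 2) consists of the simplices:

  0-simplices (10): [0], [1], [2], [3], [4], [5], [6], [7], [8], [9]
  1-simplices (30): (30 of them)
  2-simplices (20): (20 of them)

Hence C_0 ≅ Z^10, C_1 ≅ Z^30, C_2 ≅ Z^20.

∂_1: C_1 → C_0 is given by ∂[p,q] = [q] − [p]. For instance
  ∂[3,7] = [7] − [3].
The 10×30 boundary matrix has rank 9 and Smith normal form diag(1,1,1,1,1,1,1,1,1).

∂_2: C_2 → C_1 sends each 2-simplex [p,q,r] to [q,r] − [p,r] + [p,q]. For instance
  ∂[0,1,7] = [1,7] − [0,7] + [0,1],
  ∂[2,5,6] = [5,6] − [2,6] + [2,5].
As a 30×20 matrix over Z this has rank 20, with invariant factors (1,1,1,1,1,1,1,1,1,1,1,1,1,1,1,1,1,1,1,2).

From H_k ≅ ker(∂_k) / im(∂_{k+1}) we obtain:

  H_1: rank ker ∂_1 − rank ∂_2 = (30 − 9) − 20 = 1, and ∂_2 has invariant factor 2 > 1, so H_1 = Z × Z/2.

H_1 = Z × Z/2.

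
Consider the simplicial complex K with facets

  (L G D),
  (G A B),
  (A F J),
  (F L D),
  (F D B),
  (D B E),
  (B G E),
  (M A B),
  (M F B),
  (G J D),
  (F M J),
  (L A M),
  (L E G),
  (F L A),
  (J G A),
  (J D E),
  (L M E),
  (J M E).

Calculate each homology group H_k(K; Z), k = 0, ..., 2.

Fix the vertex order A < B < D < E < F < G < J < L < M and write every simplex with vertices in increasing order. Then dim K = 2 and the simplices of K are:

  0-simplices (9): A, B, D, E, F, G, J, L, M
  1-simplices (27): AB, AF, AG, AJ, AL, AM, BD, BE, BF, BG, BM, DE, DF, DG, DJ, DL, EG, EJ, EL, EM, FJ, FL, FM, GJ, GL, JM, LM
  2-simplices (18): ABG, ABM, AFJ, AFL, AGJ, ALM, BDE, BDF, BEG, BFM, DEJ, DFL, DGJ, DGL, EGL, EJM, ELM, FJM

giving chain groups C_0 ≅ Z^9, C_1 ≅ Z^27, C_2 ≅ Z^18.

∂_1: C_1 → C_0 maps an edge to its endpoints' difference, ∂[p,q] = q − p.
As a 9×27 matrix over Z this has rank 8, with invariant factors (1,1,1,1,1,1,1,1).

∂_2: C_2 → C_1 acts by ∂[p,q,r] = [q,r] − [p,r] + [p,q]. For instance
  ∂ELM = LM − EM + EL,
  ∂BDF = DF − BF + BD.
As a 27×18 matrix over Z this has rank 18, with invariant factors (1,1,1,1,1,1,1,1,1,1,1,1,1,1,1,1,1,2).

Reading off H_k = ker ∂_k / im ∂_{k+1}:

  H_0: rank C_0 − rank ∂_1 = 9 − 8 = 1, and the invariant factors of ∂_1 are all 1, so H_0 ≅ Z.
  H_1: rank ker ∂_1 − rank ∂_2 = (27 − 8) − 18 = 1, and ∂_2 has invariant factor 2 > 1, so H_1 ≅ Z ⊕ Z/2Z.
  H_2: rank ker ∂_2 − rank ∂_3 = (18 − 18) − 0 = 0, and there is no ∂_3, so H_2 ≅ 0.

H_0 ≅ Z,  H_1 ≅ Z ⊕ Z/2Z,  H_2 = 0.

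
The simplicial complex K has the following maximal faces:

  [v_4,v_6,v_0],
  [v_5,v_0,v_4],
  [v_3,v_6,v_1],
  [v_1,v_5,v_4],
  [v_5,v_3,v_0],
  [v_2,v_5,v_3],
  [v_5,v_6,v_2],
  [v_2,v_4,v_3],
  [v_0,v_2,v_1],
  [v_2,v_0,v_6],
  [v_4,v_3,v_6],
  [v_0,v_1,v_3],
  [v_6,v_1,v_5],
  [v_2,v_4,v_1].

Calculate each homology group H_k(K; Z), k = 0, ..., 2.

H_0 = Z,  H_1 = Z^2,  H_2 = Z.

Fix the vertex order v_0 < v_1 < v_2 < v_3 < v_4 < v_5 < v_6 and write every simplex with vertices in increasing order. Then dim K = 2 and the simplices of K are:

  0-simplices (7): [v_0], [v_1], [v_2], [v_3], [v_4], [v_5], [v_6]
  1-simplices (21): (21 of them)
  2-simplices (14): (14 of them)

so the chain groups are C_0 ≅ Z^7, C_1 ≅ Z^21, C_2 ≅ Z^14.

The boundary map ∂_1: C_1 → C_0 is given by ∂[p,q] = [q] − [p]. For instance
  ∂[v_1,v_6] = [v_6] − [v_1].
The 7×21 boundary matrix has rank 6 and Smith normal form diag(1,1,1,1,1,1).

Boundary ∂_2: C_2 → C_1 maps a triangle to the signed sum of its edges. For instance
  ∂[v_0,v_4,v_6] = [v_4,v_6] − [v_0,v_6] + [v_0,v_4],
  ∂[v_2,v_3,v_4] = [v_3,v_4] − [v_2,v_4] + [v_2,v_3].
The resulting 21×14 matrix has rank 13, and its Smith normal form has invariant factors (1,1,1,1,1,1,1,1,1,1,1,1,1).

Now H_k = ker ∂_k / im ∂_{k+1}, so:

  H_0: rank C_0 − rank ∂_1 = 7 − 6 = 1, and the invariant factors of ∂_1 are all 1, so H_0 = Z.
  H_1: rank ker ∂_1 − rank ∂_2 = (21 − 6) − 13 = 2, and the invariant factors of ∂_2 are all 1, so H_1 = Z^2.
  H_2: rank ker ∂_2 − rank ∂_3 = (14 − 13) − 0 = 1, and there is no ∂_3, so H_2 = Z.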